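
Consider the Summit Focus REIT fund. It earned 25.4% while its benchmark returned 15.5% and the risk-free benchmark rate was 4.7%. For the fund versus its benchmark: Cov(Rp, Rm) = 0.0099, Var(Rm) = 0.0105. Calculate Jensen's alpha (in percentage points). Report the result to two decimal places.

β = Cov / Var = 0.0099 / 0.0105 = 0.9429
E[R] = Rf + β(Rm − Rf) = 4.7% + 0.9429 × (15.5% − 4.7%) = 14.8833%
α = Rp − E[R] = 25.4% − 14.8833% = 10.5167

10.52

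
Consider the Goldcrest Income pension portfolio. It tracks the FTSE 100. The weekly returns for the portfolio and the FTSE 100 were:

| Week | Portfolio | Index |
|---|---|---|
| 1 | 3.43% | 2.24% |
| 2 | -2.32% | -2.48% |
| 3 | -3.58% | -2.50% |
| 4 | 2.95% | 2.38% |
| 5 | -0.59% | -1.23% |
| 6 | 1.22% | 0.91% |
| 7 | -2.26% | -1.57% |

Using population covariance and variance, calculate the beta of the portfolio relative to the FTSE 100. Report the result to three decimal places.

r̄p = -0.1643%,  r̄m = -0.3214%
Cov = Σ(rp − r̄p)(rm − r̄m) / 7 = 4.9175
Var(rm) = Σ(rm − r̄m)² / 7 = 3.8807
β = Cov / Var = 4.9175 / 3.8807 = 1.2672

1.267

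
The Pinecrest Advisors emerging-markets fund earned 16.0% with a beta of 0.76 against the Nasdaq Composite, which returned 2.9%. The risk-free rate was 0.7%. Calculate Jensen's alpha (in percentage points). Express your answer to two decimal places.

13.63

CAPM expected return = Rf + β(Rm − Rf) = 0.7% + 0.76 × (2.9% − 0.7%) = 0.7 + 0.76 × 2.20 = 2.3720%
Jensen's α = Rp − E[R] = 16.0% − 2.3720% = 13.6280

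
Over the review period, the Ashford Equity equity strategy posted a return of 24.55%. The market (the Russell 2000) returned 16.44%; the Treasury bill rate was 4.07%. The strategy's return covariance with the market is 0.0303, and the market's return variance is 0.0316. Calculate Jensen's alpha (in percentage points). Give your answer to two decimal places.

8.62

β = Cov / Var = 0.0303 / 0.0316 = 0.9589
E[R] = Rf + β(Rm − Rf) = 4.07% + 0.9589 × (16.44% − 4.07%) = 15.9316%
α = Rp − E[R] = 24.55% − 15.9316% = 8.6184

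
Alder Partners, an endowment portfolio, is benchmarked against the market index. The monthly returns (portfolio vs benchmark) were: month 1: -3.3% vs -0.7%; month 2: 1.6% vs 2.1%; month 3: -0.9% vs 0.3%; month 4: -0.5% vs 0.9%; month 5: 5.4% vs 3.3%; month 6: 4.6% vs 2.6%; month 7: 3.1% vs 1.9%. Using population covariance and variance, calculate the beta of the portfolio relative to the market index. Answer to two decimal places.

2.22

r̄p = 1.4286%,  r̄m = 1.4857%
Cov = Σ(rp − r̄p)(rm − r̄m) / 7 = 3.6804
Var(rm) = Σ(rm − r̄m)² / 7 = 1.6584
β = Cov / Var = 3.6804 / 1.6584 = 2.2192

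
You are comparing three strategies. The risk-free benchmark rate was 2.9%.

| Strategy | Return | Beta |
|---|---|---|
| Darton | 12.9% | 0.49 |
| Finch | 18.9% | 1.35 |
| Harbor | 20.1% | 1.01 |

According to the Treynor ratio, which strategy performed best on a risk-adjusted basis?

Darton: Treynor = (12.9% − 2.9%) / 0.49 = 20.408
Finch: Treynor = (18.9% − 2.9%) / 1.35 = 11.852
Harbor: Treynor = (20.1% − 2.9%) / 1.01 = 17.030
Highest: Darton (20.408).

Darton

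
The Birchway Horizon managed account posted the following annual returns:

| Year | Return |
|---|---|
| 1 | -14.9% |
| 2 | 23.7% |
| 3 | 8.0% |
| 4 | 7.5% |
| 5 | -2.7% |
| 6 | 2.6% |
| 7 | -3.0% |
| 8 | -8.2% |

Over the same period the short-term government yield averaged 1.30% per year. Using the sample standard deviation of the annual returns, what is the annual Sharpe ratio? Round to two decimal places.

Mean return r̄ = 13.00 / 8 = 1.6250%
Sample σ = √[Σ(r − r̄)² / 7] = √[973.1150 / 7] = √139.0164 = 11.7905%
Sharpe = (r̄ − rf) / σ = (1.6250 − 1.3) / 11.7905 = 0.3250 / 11.7905 = 0.0276

0.03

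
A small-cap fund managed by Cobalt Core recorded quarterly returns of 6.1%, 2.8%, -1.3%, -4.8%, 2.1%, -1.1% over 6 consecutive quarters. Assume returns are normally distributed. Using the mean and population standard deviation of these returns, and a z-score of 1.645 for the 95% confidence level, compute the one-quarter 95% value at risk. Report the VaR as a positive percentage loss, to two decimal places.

Mean return r̄ = 3.80 / 6 = 0.6333%
Population std dev = √[72.9933 / 6] = 3.4879%
VaR = −(r̄ − z·σ) = −(0.6333 − 1.645 × 3.4879) = −(-5.1043) = 5.1043%

5.10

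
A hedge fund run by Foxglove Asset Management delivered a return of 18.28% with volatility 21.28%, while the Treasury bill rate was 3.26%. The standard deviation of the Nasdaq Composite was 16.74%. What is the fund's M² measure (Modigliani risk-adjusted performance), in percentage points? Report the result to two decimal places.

15.08

Sharpe = (Rp − Rf) / σp = (18.28% − 3.26%) / 21.28% = 0.7058
M² = Rf + Sharpe × σm = 3.26% + 0.7058 × 16.74% = 15.0751%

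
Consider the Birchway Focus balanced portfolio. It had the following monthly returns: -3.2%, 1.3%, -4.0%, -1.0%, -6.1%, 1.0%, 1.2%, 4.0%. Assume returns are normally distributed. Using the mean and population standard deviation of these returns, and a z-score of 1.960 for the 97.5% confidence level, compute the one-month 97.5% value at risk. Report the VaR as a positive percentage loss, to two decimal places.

r̄ = (-3.2 + 1.3 − 4 − 1 − 6.1 + 1 + 1.2 + 4) / 8 = -0.8500%
Population std dev = √[78.8000 / 8] = 3.1385%
VaR = −(r̄ − z·σ) = −(-0.8500 − 1.960 × 3.1385) = −(-7.0015) = 7.0015%

7.00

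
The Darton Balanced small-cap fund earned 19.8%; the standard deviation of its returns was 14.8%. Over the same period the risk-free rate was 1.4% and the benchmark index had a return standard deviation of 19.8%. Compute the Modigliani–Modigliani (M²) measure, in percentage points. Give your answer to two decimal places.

26.02

Sharpe = (Rp − Rf) / σp = (19.8% − 1.4%) / 14.8% = 1.2432
M² = Rf + Sharpe × σm = 1.4% + 1.2432 × 19.8% = 26.0154%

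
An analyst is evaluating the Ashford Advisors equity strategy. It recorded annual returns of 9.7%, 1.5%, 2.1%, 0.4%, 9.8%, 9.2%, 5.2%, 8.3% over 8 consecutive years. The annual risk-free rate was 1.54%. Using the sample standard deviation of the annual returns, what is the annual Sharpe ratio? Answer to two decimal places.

μ = (9.7 + 1.5 + 2.1 + 0.4 + 9.8 + 9.2 + 5.2 + 8.3) / 8 = 5.7750%
Sample std dev = √[110.7150 / 7] = 3.9770%
Sharpe = (μ − rf) / σ = (5.7750 − 1.54) / 3.9770 = 4.2350 / 3.9770 = 1.0649

1.06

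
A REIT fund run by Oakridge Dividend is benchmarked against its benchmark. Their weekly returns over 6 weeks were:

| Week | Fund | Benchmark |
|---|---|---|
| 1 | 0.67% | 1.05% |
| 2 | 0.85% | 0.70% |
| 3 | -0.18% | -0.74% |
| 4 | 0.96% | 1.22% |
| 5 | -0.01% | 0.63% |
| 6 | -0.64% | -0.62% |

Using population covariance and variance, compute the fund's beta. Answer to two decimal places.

r̄p = 0.2750%,  r̄m = 0.3733%
Cov = Σ(rp − r̄p)(rm − r̄m) / 6 = 0.3962
Var(rm) = Σ(rm − r̄m)² / 6 = 0.5956
β = Cov / Var = 0.3962 / 0.5956 = 0.6652

0.67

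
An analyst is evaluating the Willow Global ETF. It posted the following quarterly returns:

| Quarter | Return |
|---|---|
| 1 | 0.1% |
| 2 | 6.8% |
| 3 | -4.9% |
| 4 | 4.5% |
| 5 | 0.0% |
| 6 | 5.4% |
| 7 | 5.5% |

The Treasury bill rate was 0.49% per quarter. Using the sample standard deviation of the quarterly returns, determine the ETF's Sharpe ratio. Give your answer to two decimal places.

0.47

Mean return r̄ = 17.40 / 7 = 2.4857%
Sample std dev = √[106.6686 / 6] = 4.2164%
Sharpe = (r̄ − rf) / σ = (2.4857 − 0.49) / 4.2164 = 1.9957 / 4.2164 = 0.4733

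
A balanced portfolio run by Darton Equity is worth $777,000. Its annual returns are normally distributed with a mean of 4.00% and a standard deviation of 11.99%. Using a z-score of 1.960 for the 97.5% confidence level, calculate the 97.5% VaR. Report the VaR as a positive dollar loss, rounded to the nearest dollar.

Return at the 97.5% tail: μ − z·σ = 4.00% − 1.960 × 11.99% = 4 − 23.5004 = -19.5004%
VaR = −(-19.5004%) × $777,000 = 19.5004% × $777,000 = $151,518

$151,518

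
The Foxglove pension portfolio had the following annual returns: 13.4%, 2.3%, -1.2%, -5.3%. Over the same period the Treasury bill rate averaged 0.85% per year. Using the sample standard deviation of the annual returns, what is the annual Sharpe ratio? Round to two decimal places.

Mean return r̄ = 9.20 / 4 = 2.3000%
Sample std dev = √[193.2200 / 3] = 8.0254%
Sharpe = (r̄ − rf) / σ = (2.3000 − 0.85) / 8.0254 = 1.4500 / 8.0254 = 0.1807

0.18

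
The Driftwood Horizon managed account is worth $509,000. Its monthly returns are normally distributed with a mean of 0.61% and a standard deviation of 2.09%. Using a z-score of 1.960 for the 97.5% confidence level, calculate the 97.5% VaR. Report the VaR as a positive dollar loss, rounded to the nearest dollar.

$17,746

Return at the 97.5% tail: μ − z·σ = 0.61% − 1.960 × 2.09% = 0.61 − 4.0964 = -3.4864%
VaR = −(-3.4864%) × $509,000 = 3.4864% × $509,000 = $17,746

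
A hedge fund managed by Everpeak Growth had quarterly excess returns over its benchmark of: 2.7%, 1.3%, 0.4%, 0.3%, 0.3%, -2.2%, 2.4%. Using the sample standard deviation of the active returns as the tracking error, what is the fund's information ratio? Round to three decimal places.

μ = (2.7 + 1.3 + 0.4 + 0.3 + 0.3 − 2.2 + 2.4) / 7 = 5.20 / 7 = 0.7429%
Σ(r − μ)² = (2.7 − 0.7429)² + (1.3 − 0.7429)² + … = 16.0571
σ = √[16.0571 / 6] = 1.6359%
IR = μ / tracking error = 0.7429 / 1.6359 = 0.4541

0.454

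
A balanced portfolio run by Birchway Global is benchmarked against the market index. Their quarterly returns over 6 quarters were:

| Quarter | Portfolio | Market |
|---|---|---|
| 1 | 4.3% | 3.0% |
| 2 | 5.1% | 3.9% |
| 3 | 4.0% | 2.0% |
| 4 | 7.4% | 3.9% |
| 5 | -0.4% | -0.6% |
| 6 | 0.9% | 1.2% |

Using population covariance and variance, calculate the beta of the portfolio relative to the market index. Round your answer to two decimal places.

r̄p = 3.5500%,  r̄m = 2.2333%
Cov = Σ(rp − r̄p)(rm − r̄m) / 6 = 3.9000
Var(rm) = Σ(rm − r̄m)² / 6 = 2.5489
β = Cov / Var = 3.9000 / 2.5489 = 1.5301

1.53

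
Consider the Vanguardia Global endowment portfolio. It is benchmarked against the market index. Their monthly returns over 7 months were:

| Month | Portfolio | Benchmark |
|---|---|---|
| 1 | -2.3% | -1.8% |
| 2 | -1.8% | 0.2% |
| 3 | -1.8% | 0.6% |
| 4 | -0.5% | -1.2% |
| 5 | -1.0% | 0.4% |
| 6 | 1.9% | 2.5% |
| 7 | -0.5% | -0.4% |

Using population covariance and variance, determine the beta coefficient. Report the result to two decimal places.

0.70

r̄p = -0.8571%,  r̄m = 0.0429%
Cov = Σ(rp − r̄p)(rm − r̄m) / 7 = 1.1582
Var(rm) = Σ(rm − r̄m)² / 7 = 1.6624
β = Cov / Var = 1.1582 / 1.6624 = 0.6967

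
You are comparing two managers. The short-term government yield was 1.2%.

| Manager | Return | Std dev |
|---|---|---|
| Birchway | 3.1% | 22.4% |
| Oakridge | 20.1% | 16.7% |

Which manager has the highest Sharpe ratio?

Birchway: Sharpe ratio = (3.1% − 1.2%) / 22.4% = 0.085
Oakridge: Sharpe ratio = (20.1% − 1.2%) / 16.7% = 1.132
Highest: Oakridge (1.132).

Oakridge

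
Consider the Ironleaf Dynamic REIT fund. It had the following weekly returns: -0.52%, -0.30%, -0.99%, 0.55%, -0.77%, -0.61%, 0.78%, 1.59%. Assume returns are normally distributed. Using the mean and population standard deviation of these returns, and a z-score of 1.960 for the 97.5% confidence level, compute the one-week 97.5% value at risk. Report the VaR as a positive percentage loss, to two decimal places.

1.69

r̄ = (-0.52 − 0.3 − 0.99 + 0.55 − 0.77 − 0.61 + 0.78 + 1.59) / 8 = -0.0338%
Population σ = √[Σ(r − r̄)² / 8] = √[5.7354 / 8] = √0.7169 = 0.8467%
VaR = −(r̄ − z·σ) = −(-0.0338 − 1.960 × 0.8467) = −(-1.6933) = 1.6933%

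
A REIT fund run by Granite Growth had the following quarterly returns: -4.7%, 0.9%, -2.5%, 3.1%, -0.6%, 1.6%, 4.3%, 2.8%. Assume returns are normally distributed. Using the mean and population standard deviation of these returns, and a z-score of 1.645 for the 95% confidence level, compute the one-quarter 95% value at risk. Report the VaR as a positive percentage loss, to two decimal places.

r̄ = (-4.7 + 0.9 − 2.5 + 3.1 − 0.6 + 1.6 + 4.3 + 2.8) / 8 = 0.6125%
Population std dev = √[65.0088 / 8] = 2.8506%
VaR = −(r̄ − z·σ) = −(0.6125 − 1.645 × 2.8506) = −(-4.0767) = 4.0767%

4.08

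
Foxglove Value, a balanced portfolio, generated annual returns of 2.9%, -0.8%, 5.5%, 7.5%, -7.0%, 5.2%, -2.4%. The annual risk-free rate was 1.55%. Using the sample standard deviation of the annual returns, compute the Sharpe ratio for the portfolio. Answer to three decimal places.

μ = (2.9 − 0.8 + 5.5 + 7.5 − 7 + 5.2 − 2.4) / 7 = 1.5571%
Σ(r − μ)² = 160.3771; sample σ = √(160.3771/6) = 5.1701%
Sharpe = (μ − rf) / σ = (1.5571 − 1.55) / 5.1701 = 0.0071 / 5.1701 = 0.0014

0.001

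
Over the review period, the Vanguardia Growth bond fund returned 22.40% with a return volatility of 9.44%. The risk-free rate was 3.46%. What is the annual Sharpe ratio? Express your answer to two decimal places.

Sharpe = (Rp − Rf) / σp = (22.40% − 3.46%) / 9.44% = 18.94% / 9.44% = 2.0064

2.01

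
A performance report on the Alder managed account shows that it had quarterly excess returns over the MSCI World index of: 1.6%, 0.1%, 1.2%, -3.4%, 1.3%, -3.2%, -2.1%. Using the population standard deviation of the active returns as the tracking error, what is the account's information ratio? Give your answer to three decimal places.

Mean return r̄ = -4.50 / 7 = -0.6429%
Σ(r − r̄)² = 29.0171; population σ = √(29.0171/7) = 2.0360%
IR = r̄ / tracking error = -0.6429 / 2.0360 = -0.3158

-0.316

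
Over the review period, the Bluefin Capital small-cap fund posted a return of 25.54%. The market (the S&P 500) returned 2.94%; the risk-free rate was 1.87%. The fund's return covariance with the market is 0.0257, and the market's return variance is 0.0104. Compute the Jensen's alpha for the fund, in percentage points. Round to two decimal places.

β = Cov / Var = 0.0257 / 0.0104 = 2.4712
E[R] = Rf + β(Rm − Rf) = 1.87% + 2.4712 × (2.94% − 1.87%) = 4.5142%
α = Rp − E[R] = 25.54% − 4.5142% = 21.0258

21.03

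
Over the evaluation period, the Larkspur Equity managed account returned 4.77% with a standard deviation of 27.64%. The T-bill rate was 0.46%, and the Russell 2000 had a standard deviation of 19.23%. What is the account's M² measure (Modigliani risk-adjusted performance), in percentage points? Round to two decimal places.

3.46

Sharpe = (Rp − Rf) / σp = (4.77% − 0.46%) / 27.64% = 0.1559
M² = Rf + Sharpe × σm = 0.46% + 0.1559 × 19.23% = 3.4580%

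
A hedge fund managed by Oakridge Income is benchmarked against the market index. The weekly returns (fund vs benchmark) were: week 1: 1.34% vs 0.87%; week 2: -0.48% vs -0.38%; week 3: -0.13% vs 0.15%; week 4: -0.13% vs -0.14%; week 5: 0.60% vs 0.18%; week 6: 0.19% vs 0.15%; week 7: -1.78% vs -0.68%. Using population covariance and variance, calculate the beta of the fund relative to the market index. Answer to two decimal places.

r̄p = -0.0557%,  r̄m = 0.0214%
Cov = Σ(rp − r̄p)(rm − r̄m) / 7 = 0.3860
Var(rm) = Σ(rm − r̄m)² / 7 = 0.2082
β = Cov / Var = 0.3860 / 0.2082 = 1.8540

1.85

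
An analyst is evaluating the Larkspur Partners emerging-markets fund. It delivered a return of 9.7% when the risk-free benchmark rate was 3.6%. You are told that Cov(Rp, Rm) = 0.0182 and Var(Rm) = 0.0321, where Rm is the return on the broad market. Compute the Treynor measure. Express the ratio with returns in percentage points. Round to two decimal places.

β = Cov / Var = 0.0182 / 0.0321 = 0.5670
Treynor = (Rp − Rf) / β = (9.7% − 3.6%) / 0.5670 = 6.10 / 0.5670 = 10.7584

10.76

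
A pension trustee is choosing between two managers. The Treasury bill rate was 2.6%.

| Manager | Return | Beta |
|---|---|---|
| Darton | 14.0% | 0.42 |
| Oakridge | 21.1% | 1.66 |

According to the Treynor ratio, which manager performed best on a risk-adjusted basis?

Darton: Treynor = (14.0% − 2.6%) / 0.42 = 27.143
Oakridge: Treynor = (21.1% − 2.6%) / 1.66 = 11.145
Highest: Darton (27.143).

Darton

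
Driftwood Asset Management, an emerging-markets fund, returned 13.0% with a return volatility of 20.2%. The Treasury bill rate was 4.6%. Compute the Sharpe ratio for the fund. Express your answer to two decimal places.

Sharpe = (Rp − Rf) / σp = (13.0% − 4.6%) / 20.2% = 8.40% / 20.2% = 0.4158

0.42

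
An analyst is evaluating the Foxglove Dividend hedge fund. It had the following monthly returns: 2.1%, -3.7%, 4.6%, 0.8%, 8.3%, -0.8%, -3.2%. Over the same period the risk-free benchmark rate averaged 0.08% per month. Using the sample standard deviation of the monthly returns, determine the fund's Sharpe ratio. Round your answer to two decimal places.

0.25

Mean return r̄ = 8.10 / 7 = 1.1571%
Σ(r − r̄)² = (2.1 − 1.1571)² + (-3.7 − 1.1571)² + (4.6 − 1.1571)² + … = 110.2971
σ = √[110.2971 / 6] = 4.2875%
Sharpe = (r̄ − rf) / σ = (1.1571 − 0.08) / 4.2875 = 1.0771 / 4.2875 = 0.2512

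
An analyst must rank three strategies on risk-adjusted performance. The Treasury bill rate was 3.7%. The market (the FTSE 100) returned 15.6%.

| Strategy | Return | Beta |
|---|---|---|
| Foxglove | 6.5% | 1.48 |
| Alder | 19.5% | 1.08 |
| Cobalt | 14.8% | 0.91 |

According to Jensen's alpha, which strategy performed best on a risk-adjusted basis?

Foxglove: α = 6.5% − [3.7% + 1.48 × (15.6% − 3.7%)] = -14.812
Alder: α = 19.5% − [3.7% + 1.08 × (15.6% − 3.7%)] = 2.948
Cobalt: α = 14.8% − [3.7% + 0.91 × (15.6% − 3.7%)] = 0.271
Highest: Alder (2.948).

Alder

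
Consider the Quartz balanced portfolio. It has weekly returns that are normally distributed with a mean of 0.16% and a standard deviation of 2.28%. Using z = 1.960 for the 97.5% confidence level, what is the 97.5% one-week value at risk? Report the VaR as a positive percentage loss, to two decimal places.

4.31

VaR (as % loss) = −(μ − z·σ) = −(0.16% − 1.960 × 2.28%) = −(-4.3088%) = 4.3088%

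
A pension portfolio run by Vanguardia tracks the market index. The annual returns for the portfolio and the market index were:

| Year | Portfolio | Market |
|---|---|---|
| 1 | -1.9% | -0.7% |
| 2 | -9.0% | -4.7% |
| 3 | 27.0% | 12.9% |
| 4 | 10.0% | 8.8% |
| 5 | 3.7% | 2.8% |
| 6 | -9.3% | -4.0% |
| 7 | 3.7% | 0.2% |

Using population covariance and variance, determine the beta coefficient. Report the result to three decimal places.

1.851

r̄p = 3.4571%,  r̄m = 2.1857%
Cov = Σ(rp − r̄p)(rm − r̄m) / 7 = 67.9051
Var(rm) = Σ(rm − r̄m)² / 7 = 36.6955
β = Cov / Var = 67.9051 / 36.6955 = 1.8505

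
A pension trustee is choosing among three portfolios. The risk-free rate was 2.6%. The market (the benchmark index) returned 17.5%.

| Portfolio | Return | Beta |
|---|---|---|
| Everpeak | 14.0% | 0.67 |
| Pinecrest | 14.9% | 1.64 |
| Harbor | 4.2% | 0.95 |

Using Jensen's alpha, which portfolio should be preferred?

Everpeak

Everpeak: α = 14.0% − [2.6% + 0.67 × (17.5% − 2.6%)] = 1.417
Pinecrest: α = 14.9% − [2.6% + 1.64 × (17.5% − 2.6%)] = -12.136
Harbor: α = 4.2% − [2.6% + 0.95 × (17.5% − 2.6%)] = -12.555
Highest: Everpeak (1.417).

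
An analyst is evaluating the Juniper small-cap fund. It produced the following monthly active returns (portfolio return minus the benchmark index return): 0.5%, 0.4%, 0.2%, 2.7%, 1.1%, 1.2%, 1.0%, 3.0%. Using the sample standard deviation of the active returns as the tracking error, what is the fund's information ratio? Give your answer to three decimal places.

1.209

r̄ = (0.5 + 0.4 + 0.2 + 2.7 + 1.1 + 1.2 + 1 + 3) / 8 = 1.2625%
Σ(r − r̄)² = 7.6388; sample σ = √(7.6388/7) = 1.0446%
IR = r̄ / tracking error = 1.2625 / 1.0446 = 1.2086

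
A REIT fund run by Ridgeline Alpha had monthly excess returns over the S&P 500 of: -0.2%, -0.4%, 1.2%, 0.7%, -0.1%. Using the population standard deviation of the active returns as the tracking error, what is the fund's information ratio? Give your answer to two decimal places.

Mean return r̄ = 1.20 / 5 = 0.2400%
Σ(r − r̄)² = 1.8520; population σ = √(1.8520/5) = 0.6086%
IR = r̄ / tracking error = 0.2400 / 0.6086 = 0.3943

0.39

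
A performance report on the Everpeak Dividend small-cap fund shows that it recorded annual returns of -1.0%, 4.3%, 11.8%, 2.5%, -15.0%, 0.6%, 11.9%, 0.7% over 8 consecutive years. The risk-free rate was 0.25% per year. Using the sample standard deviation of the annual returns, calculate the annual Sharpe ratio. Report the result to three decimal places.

0.204

Mean return r̄ = 15.80 / 8 = 1.9750%
Sample σ = √[Σ(r − r̄)² / 7] = √[501.2350 / 7] = √71.6050 = 8.4620%
Sharpe = (r̄ − rf) / σ = (1.9750 − 0.25) / 8.4620 = 1.7250 / 8.4620 = 0.2039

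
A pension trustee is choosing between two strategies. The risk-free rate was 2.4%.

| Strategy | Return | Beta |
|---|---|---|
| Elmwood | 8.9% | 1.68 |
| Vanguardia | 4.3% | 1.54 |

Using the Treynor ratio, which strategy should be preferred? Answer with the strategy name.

Elmwood: Treynor = (8.9% − 2.4%) / 1.68 = 3.869
Vanguardia: Treynor = (4.3% − 2.4%) / 1.54 = 1.234
Highest: Elmwood (3.869).

Elmwood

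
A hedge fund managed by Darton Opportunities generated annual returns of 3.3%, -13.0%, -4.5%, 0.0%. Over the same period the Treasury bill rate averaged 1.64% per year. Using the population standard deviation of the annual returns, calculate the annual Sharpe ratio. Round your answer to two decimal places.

r̄ = (3.3 − 13 − 4.5 + 0) / 4 = -3.5500%
Population std dev = √[149.7300 / 4] = 6.1182%
Sharpe = (r̄ − rf) / σ = (-3.5500 − 1.64) / 6.1182 = -5.1900 / 6.1182 = -0.8483

-0.85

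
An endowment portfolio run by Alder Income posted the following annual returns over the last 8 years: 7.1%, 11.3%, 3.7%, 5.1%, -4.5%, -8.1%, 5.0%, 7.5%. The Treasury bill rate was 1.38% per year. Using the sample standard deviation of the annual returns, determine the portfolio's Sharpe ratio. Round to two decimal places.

Mean return r̄ = 27.10 / 8 = 3.3875%
Σ(r − r̄)² = 293.1088; sample σ = √(293.1088/7) = 6.4709%
Sharpe = (r̄ − rf) / σ = (3.3875 − 1.38) / 6.4709 = 2.0075 / 6.4709 = 0.3102

0.31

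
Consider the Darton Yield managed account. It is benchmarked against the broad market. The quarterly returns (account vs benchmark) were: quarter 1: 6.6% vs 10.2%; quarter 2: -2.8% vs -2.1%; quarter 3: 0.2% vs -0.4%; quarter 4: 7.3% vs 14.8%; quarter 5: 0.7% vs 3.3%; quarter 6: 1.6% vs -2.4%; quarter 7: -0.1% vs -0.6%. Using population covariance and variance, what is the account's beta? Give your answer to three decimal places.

0.502

r̄p = 1.9286%,  r̄m = 3.2571%
Cov = Σ(rp − r̄p)(rm − r̄m) / 7 = 19.3884
Var(rm) = Σ(rm − r̄m)² / 7 = 38.6282
β = Cov / Var = 19.3884 / 38.6282 = 0.5019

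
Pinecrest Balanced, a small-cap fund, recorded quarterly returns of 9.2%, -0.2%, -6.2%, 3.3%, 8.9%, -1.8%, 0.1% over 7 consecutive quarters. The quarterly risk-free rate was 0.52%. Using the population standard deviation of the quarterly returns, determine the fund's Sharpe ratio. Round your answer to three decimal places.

Mean return r̄ = 13.30 / 7 = 1.9000%
Σ(r − r̄)² = 191.2000; population σ = √(191.2000/7) = 5.2263%
Sharpe = (r̄ − rf) / σ = (1.9000 − 0.52) / 5.2263 = 1.3800 / 5.2263 = 0.2640

0.264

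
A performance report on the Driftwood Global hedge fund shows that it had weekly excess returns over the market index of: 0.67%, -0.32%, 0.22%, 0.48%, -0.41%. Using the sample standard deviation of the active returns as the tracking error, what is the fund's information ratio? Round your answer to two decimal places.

μ = (0.67 − 0.32 + 0.22 + 0.48 − 0.41) / 5 = 0.1280%
Sample std dev = √[0.9163 / 4] = 0.4786%
IR = μ / tracking error = 0.1280 / 0.4786 = 0.2674

0.27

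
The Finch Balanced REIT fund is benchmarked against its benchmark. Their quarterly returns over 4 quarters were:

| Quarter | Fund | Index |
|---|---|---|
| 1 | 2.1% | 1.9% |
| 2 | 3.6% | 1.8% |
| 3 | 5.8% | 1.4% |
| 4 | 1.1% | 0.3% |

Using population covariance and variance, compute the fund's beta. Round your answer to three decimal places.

1.186

r̄p = 3.1500%,  r̄m = 1.3500%
Cov = Σ(rp − r̄p)(rm − r̄m) / 4 = 0.4775
Var(rm) = Σ(rm − r̄m)² / 4 = 0.4025
β = Cov / Var = 0.4775 / 0.4025 = 1.1863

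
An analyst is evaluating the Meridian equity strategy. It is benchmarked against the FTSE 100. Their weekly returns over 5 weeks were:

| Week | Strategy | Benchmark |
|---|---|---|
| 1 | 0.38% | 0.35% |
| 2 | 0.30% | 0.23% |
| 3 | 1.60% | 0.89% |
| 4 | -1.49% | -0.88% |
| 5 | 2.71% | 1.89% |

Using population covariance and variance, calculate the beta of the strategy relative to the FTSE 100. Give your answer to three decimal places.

1.548

r̄p = 0.7000%,  r̄m = 0.4960%
Cov = Σ(rp − r̄p)(rm − r̄m) / 5 = 1.2646
Var(rm) = Σ(rm − r̄m)² / 5 = 0.8168
β = Cov / Var = 1.2646 / 0.8168 = 1.5482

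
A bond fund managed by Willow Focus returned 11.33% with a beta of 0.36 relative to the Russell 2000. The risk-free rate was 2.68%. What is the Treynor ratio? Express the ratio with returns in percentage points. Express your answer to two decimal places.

24.03

Treynor = (Rp − Rf) / β = (11.33% − 2.68%) / 0.36 = 8.65 / 0.36 = 24.0278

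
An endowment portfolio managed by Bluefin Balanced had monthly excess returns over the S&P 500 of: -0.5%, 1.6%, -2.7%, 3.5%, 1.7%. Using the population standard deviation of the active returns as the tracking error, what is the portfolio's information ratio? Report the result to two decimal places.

0.34

Mean return r̄ = 3.60 / 5 = 0.7200%
Population std dev = √[22.6480 / 5] = 2.1283%
IR = r̄ / tracking error = 0.7200 / 2.1283 = 0.3383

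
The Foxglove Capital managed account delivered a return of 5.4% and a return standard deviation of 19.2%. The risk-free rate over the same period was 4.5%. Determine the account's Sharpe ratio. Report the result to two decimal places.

Sharpe = (Rp − Rf) / σp = (5.4% − 4.5%) / 19.2% = 0.90% / 19.2% = 0.0469

0.05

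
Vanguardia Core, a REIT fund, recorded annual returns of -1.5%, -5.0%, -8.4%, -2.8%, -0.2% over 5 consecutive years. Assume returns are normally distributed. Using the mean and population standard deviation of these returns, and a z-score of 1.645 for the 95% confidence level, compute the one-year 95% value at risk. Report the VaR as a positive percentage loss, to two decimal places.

r̄ = (-1.5 − 5 − 8.4 − 2.8 − 0.2) / 5 = -3.5800%
Population std dev = √[41.6080 / 5] = 2.8847%
VaR = −(r̄ − z·σ) = −(-3.5800 − 1.645 × 2.8847) = −(-8.3253) = 8.3253%

8.33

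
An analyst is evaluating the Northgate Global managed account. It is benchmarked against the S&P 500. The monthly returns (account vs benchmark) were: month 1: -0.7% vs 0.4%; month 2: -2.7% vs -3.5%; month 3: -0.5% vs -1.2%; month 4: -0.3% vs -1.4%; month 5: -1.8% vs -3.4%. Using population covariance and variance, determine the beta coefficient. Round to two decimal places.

0.50

r̄p = -1.2000%,  r̄m = -1.8200%
Cov = Σ(rp − r̄p)(rm − r̄m) / 5 = 1.0780
Var(rm) = Σ(rm − r̄m)² / 5 = 2.1616
β = Cov / Var = 1.0780 / 2.1616 = 0.4987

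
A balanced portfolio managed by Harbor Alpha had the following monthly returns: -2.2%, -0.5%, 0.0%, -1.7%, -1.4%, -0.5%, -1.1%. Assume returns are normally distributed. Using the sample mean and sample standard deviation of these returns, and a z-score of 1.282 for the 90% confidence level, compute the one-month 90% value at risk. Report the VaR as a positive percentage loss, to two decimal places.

2.05

Mean return μ = -7.40 / 7 = -1.0571%
Σ(r − μ)² = (-2.2 − (-1.0571))² + (-0.5 − (-1.0571))² + … = 3.5771
σ = √[3.5771 / 6] = 0.7721%
VaR = −(μ − z·σ) = −(-1.0571 − 1.282 × 0.7721) = −(-2.0469) = 2.0469%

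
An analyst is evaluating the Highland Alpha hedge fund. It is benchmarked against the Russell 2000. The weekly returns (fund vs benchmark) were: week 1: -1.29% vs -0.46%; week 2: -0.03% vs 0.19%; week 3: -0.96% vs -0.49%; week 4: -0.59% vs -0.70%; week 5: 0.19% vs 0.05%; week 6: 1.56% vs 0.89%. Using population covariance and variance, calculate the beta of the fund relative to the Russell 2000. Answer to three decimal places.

1.605

r̄p = -0.1867%,  r̄m = -0.0867%
Cov = Σ(rp − r̄p)(rm − r̄m) / 6 = 0.4620
Var(rm) = Σ(rm − r̄m)² / 6 = 0.2879
β = Cov / Var = 0.4620 / 0.2879 = 1.6047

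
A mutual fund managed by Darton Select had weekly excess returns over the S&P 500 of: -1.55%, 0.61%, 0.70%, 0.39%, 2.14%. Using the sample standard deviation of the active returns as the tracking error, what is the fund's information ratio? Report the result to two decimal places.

r̄ = (-1.55 + 0.61 + 0.7 + 0.39 + 2.14) / 5 = 0.4580%
Sample std dev = √[6.9475 / 4] = 1.3179%
IR = r̄ / tracking error = 0.4580 / 1.3179 = 0.3475

0.35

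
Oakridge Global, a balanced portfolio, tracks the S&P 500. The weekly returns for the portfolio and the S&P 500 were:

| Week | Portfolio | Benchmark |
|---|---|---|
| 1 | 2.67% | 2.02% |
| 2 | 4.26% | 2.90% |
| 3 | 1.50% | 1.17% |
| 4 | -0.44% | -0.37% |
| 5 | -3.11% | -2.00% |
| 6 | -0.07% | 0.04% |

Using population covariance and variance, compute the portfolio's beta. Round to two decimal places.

1.46

r̄p = 0.8017%,  r̄m = 0.6267%
Cov = Σ(rp − r̄p)(rm − r̄m) / 6 = 3.8114
Var(rm) = Σ(rm − r̄m)² / 6 = 2.6069
β = Cov / Var = 3.8114 / 2.6069 = 1.4620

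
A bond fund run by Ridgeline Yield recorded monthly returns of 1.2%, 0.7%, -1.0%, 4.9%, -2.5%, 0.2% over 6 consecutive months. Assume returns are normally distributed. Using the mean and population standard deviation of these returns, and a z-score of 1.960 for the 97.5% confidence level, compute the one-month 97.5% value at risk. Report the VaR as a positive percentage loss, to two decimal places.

r̄ = (1.2 + 0.7 − 1 + 4.9 − 2.5 + 0.2) / 6 = 3.50 / 6 = 0.5833%
Σ(r − r̄)² = (1.2 − 0.5833)² + (0.7 − 0.5833)² + (-1 − 0.5833)² + … = 31.1883
σ = √[31.1883 / 6] = 2.2799%
VaR = −(r̄ − z·σ) = −(0.5833 − 1.960 × 2.2799) = −(-3.8853) = 3.8853%

3.89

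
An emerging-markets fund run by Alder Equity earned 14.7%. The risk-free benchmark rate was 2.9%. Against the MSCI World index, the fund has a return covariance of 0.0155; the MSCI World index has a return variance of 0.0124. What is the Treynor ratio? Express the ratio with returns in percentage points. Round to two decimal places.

β = Cov / Var = 0.0155 / 0.0124 = 1.2500
Treynor = (Rp − Rf) / β = (14.7% − 2.9%) / 1.2500 = 11.80 / 1.2500 = 9.4400

9.44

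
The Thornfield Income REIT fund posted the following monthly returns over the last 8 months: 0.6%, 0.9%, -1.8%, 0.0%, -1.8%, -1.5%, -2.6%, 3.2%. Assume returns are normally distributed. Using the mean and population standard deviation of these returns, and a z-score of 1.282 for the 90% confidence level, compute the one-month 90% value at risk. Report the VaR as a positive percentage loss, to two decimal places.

Mean return μ = -3.00 / 8 = -0.3750%
Population std dev = √[25.7750 / 8] = 1.7950%
VaR = −(μ − z·σ) = −(-0.3750 − 1.282 × 1.7950) = −(-2.6762) = 2.6762%

2.68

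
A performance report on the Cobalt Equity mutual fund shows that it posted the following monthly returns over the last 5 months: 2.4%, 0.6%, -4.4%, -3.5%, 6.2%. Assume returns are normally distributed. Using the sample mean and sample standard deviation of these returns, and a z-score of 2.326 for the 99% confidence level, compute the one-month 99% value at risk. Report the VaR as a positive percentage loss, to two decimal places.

μ = (2.4 + 0.6 − 4.4 − 3.5 + 6.2) / 5 = 1.30 / 5 = 0.2600%
Sample σ = √[Σ(r − μ)² / 4] = √[75.8320 / 4] = √18.9580 = 4.3541%
VaR = −(μ − z·σ) = −(0.2600 − 2.326 × 4.3541) = −(-9.8676) = 9.8676%

9.87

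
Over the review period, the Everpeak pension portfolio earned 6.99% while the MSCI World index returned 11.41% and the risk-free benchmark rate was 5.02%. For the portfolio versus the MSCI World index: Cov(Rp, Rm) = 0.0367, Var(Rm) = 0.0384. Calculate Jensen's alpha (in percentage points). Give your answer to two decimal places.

-4.14

β = Cov / Var = 0.0367 / 0.0384 = 0.9557
E[R] = Rf + β(Rm − Rf) = 5.02% + 0.9557 × (11.41% − 5.02%) = 11.1269%
α = Rp − E[R] = 6.99% − 11.1269% = -4.1369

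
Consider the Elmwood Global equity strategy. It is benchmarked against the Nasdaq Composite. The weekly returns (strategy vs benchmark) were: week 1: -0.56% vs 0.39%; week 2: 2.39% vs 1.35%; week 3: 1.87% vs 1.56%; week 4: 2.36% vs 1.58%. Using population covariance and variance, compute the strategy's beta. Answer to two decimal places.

r̄p = 1.5150%,  r̄m = 1.2200%
Cov = Σ(rp − r̄p)(rm − r̄m) / 4 = 0.5652
Var(rm) = Σ(rm − r̄m)² / 4 = 0.2378
β = Cov / Var = 0.5652 / 0.2378 = 2.3768

2.38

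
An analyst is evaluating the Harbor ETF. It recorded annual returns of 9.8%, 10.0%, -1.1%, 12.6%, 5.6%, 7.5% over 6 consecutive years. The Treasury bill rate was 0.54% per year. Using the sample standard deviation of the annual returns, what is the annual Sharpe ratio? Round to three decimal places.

Mean return r̄ = 44.40 / 6 = 7.4000%
Sample std dev = √[115.0600 / 5] = 4.7971%
Sharpe = (r̄ − rf) / σ = (7.4000 − 0.54) / 4.7971 = 6.8600 / 4.7971 = 1.4300

1.430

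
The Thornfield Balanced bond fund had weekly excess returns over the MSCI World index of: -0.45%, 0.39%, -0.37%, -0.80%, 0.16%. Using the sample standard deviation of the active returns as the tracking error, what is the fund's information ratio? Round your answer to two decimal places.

-0.44

r̄ = (-0.45 + 0.39 − 0.37 − 0.8 + 0.16) / 5 = -0.2140%
Σ(r − r̄)² = 0.9281; sample σ = √(0.9281/4) = 0.4817%
IR = r̄ / tracking error = -0.2140 / 0.4817 = -0.4443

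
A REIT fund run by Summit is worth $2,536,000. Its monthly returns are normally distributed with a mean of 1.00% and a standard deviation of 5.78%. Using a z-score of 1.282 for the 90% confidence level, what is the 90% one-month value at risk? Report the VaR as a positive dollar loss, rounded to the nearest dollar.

$162,557

Return at the 90% tail: μ − z·σ = 1.00% − 1.282 × 5.78% = 1 − 7.40996 = -6.40996%
VaR = −(-6.40996%) × $2,536,000 = 6.40996% × $2,536,000 = $162,557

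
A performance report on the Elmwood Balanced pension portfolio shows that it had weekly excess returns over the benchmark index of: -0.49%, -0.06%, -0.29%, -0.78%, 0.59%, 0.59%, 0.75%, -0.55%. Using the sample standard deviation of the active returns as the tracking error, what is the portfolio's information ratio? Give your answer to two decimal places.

Mean return r̄ = -0.240 / 8 = -0.0300%
Σ(r − r̄)² = 2.4902; sample σ = √(2.4902/7) = 0.5964%
IR = r̄ / tracking error = -0.0300 / 0.5964 = -0.0503

-0.05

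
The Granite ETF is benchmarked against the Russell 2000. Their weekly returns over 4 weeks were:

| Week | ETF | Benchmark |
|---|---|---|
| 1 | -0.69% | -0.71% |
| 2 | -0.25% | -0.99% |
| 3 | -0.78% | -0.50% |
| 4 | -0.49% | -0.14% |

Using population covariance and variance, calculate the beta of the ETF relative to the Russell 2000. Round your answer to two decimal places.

-0.25

r̄p = -0.5525%,  r̄m = -0.5850%
Cov = Σ(rp − r̄p)(rm − r̄m) / 4 = -0.0242
Var(rm) = Σ(rm − r̄m)² / 4 = 0.0962
β = Cov / Var = -0.0242 / 0.0962 = -0.2516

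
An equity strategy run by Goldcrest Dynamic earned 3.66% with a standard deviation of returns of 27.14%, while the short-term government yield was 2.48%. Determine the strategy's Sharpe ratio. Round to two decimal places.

0.04

Sharpe = (Rp − Rf) / σp = (3.66% − 2.48%) / 27.14% = 1.18% / 27.14% = 0.0435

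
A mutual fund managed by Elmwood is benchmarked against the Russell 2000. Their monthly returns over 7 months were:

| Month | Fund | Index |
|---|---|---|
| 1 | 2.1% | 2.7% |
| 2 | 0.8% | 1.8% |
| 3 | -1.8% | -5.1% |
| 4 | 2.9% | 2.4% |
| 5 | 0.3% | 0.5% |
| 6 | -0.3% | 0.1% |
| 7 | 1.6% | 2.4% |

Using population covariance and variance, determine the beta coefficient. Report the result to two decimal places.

r̄p = 0.8000%,  r̄m = 0.6857%
Cov = Σ(rp − r̄p)(rm − r̄m) / 7 = 3.3386
Var(rm) = Σ(rm − r̄m)² / 7 = 6.4327
β = Cov / Var = 3.3386 / 6.4327 = 0.5190

0.52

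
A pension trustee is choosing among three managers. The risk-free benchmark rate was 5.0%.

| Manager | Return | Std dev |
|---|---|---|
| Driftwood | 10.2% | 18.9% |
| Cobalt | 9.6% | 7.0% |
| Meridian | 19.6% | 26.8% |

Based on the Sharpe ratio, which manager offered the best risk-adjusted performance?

Cobalt

Driftwood: Sharpe ratio = (10.2% − 5.0%) / 18.9% = 0.275
Cobalt: Sharpe ratio = (9.6% − 5.0%) / 7.0% = 0.657
Meridian: Sharpe ratio = (19.6% − 5.0%) / 26.8% = 0.545
Highest: Cobalt (0.657).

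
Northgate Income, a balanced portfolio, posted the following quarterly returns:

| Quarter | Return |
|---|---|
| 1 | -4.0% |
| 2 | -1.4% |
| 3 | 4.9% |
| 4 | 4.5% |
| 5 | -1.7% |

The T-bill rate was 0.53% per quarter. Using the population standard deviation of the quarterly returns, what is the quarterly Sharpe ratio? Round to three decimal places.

μ = (-4 − 1.4 + 4.9 + 4.5 − 1.7) / 5 = 0.4600%
Population std dev = √[64.0520 / 5] = 3.5792%
Sharpe = (μ − rf) / σ = (0.4600 − 0.53) / 3.5792 = -0.0700 / 3.5792 = -0.0196

-0.020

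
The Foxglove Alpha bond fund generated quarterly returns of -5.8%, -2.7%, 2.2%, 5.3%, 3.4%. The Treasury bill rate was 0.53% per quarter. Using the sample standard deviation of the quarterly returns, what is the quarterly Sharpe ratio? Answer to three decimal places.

-0.011

r̄ = (-5.8 − 2.7 + 2.2 + 5.3 + 3.4) / 5 = 0.4800%
Σ(r − r̄)² = (-5.8 − 0.4800)² + (-2.7 − 0.4800)² + … = 84.2680
sample σ = √(84.2680 / 4) = √21.0670 = 4.5899%
Sharpe = (r̄ − rf) / σ = (0.4800 − 0.53) / 4.5899 = -0.0500 / 4.5899 = -0.0109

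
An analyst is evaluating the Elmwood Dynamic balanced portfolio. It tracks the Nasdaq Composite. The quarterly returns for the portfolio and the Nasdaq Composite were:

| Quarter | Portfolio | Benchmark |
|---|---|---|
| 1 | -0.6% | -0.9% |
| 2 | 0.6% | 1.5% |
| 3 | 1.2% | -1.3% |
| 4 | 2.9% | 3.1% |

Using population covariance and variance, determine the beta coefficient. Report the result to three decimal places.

0.496

r̄p = 1.0250%,  r̄m = 0.6000%
Cov = Σ(rp − r̄p)(rm − r̄m) / 4 = 1.6025
Var(rm) = Σ(rm − r̄m)² / 4 = 3.2300
β = Cov / Var = 1.6025 / 3.2300 = 0.4961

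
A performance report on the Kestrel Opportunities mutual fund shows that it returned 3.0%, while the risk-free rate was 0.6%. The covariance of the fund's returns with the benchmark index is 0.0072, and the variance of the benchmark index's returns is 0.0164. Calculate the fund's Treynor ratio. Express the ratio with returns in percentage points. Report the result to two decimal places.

5.47

β = Cov / Var = 0.0072 / 0.0164 = 0.4390
Treynor = (Rp − Rf) / β = (3.0% − 0.6%) / 0.4390 = 2.40 / 0.4390 = 5.4670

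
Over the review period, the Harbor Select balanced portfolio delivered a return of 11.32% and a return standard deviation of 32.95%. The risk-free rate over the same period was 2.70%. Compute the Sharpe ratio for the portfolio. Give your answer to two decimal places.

0.26

Sharpe = (Rp − Rf) / σp = (11.32% − 2.70%) / 32.95% = 8.62% / 32.95% = 0.2616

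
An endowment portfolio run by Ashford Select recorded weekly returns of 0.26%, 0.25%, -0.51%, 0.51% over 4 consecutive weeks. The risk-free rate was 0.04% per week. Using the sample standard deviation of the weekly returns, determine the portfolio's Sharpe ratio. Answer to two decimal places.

r̄ = (0.26 + 0.25 − 0.51 + 0.51) / 4 = 0.510 / 4 = 0.1275%
Σ(r − r̄)² = (0.26 − 0.1275)² + (0.25 − 0.1275)² + (-0.51 − 0.1275)² + … = 0.5853
sample σ = √(0.5853 / 3) = √0.1951 = 0.4417%
Sharpe = (r̄ − rf) / σ = (0.1275 − 0.04) / 0.4417 = 0.0875 / 0.4417 = 0.1981

0.20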